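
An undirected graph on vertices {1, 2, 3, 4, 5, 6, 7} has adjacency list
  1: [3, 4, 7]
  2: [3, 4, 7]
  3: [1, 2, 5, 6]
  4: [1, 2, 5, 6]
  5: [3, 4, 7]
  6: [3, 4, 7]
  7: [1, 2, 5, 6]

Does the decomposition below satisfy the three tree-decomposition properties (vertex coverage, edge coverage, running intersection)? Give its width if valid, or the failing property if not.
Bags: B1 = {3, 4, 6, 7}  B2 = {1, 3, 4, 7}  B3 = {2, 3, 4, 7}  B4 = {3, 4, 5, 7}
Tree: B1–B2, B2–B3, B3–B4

Yes; width 3.

Checking the three conditions: (i) the bags cover all of {1, 2, 3, 4, 5, 6, 7}; (ii) for each edge, some bag contains both endpoints; (iii) the bags containing any fixed vertex form a subtree. All hold, so the decomposition is valid with width 4 − 1 = 3.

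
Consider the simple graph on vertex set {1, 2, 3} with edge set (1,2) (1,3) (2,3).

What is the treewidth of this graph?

A width-2 tree decomposition is:
Bags: B1 = {1, 2, 3}
Tree: (single bag)
With just one bag of size 3, the width is 3 − 1 = 2, so tw(G) ≤ 2. Conversely, {1, 2, 3} is a clique of size 3, and the vertices of any clique must share a bag in every tree decomposition; so some bag has ≥ 3 vertices and tw(G) ≥ 2. The upper and lower bounds meet at 2, so that is the treewidth.

2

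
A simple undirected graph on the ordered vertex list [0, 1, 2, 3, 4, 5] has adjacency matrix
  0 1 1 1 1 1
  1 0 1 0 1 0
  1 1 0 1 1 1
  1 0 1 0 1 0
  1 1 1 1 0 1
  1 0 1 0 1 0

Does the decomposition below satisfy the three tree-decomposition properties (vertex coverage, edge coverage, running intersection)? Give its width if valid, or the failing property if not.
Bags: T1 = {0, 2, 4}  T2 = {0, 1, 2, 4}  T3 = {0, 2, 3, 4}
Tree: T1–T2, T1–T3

No — vertex 5 appears in no bag.

A tree decomposition must satisfy three properties: every vertex lies in some bag; for every edge, both endpoints lie together in some bag; and for every vertex, the bags containing it form a connected subtree. Here vertex 5 appears in no bag, so the decomposition is invalid.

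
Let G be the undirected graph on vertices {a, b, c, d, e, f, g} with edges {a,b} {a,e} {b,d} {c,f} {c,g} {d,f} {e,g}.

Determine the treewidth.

2

A width-2 tree decomposition is:
Bags: B1 = {c, d, f}  B2 = {c, d, g}  B3 = {d, e, g}  B4 = {a, d, e}  B5 = {a, b, d}
Tree: B1–B2, B2–B3, B3–B4, B4–B5
The largest bag has 3 vertices, giving width 2; this decomposition certifies tw(G) ≤ 2. Since d–f–c–g–e–a–b–d is a cycle in G, G is not acyclic. Forests are exactly the graphs of treewidth ≤ 1, so tw(G) ≥ 2. The upper and lower bounds meet at 2, so that is the treewidth.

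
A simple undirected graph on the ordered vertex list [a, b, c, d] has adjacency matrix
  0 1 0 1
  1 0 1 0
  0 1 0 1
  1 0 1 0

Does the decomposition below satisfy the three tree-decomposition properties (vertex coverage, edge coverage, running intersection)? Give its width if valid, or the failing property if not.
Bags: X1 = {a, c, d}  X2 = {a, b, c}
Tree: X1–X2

Yes; width 2.

Every vertex of G appears in some bag (union = {a, b, c, d}); every edge is covered by a bag; and for each vertex v the set of bags containing v is connected in the bag tree. The decomposition is therefore valid. The largest bag has 3 vertices, so the width is 2.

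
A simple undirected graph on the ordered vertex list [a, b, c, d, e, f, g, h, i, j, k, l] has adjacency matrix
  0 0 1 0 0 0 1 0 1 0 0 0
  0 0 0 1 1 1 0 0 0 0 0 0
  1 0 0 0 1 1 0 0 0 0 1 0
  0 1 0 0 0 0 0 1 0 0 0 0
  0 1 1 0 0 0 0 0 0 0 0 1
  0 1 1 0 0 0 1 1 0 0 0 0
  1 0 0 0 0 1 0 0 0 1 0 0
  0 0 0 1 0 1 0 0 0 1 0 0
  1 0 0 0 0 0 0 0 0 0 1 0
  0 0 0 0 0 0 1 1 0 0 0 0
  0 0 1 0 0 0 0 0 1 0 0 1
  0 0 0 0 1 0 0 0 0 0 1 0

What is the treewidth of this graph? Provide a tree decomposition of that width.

Treewidth 3.
One optimal decomposition is:
Bags: B1 = {a, i, k, l}  B2 = {a, c, k, l}  B3 = {a, c, e, l}  B4 = {a, c, e, g}  B5 = {c, e, f, g}  B6 = {b, e, f, g}  B7 = {b, f, g, j}  B8 = {b, f, h, j}  B9 = {b, d, h, j}
Tree: B1–B2, B2–B3, B3–B4, B4–B5, B5–B6, B6–B7, B7–B8, B8–B9

Each bag holds 4 vertices, so the decomposition has width 3, which upper-bounds the treewidth. For the lower bound: the 4 vertex sets {i,k,l}, {a}, {c}, {b,e,f,g} are disjoint, each induces a connected subgraph, and every pair is joined by at least one edge of G. Contracting each set to a single vertex therefore yields K_{4} as a minor, and since treewidth is minor-monotone, tw(G) ≥ tw(K_{4}) = 3. Therefore the treewidth is 3.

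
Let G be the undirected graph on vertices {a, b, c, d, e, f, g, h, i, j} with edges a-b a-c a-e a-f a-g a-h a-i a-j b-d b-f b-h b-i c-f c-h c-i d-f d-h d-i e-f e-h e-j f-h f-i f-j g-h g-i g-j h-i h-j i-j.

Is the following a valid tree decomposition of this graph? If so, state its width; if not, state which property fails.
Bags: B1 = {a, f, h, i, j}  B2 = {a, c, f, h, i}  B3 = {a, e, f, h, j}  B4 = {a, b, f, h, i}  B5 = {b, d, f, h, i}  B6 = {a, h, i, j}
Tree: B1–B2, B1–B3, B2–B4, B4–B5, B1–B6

No — vertex g appears in no bag.

A tree decomposition must satisfy three properties: every vertex lies in some bag; for every edge, both endpoints lie together in some bag; and for every vertex, the bags containing it form a connected subtree. Here vertex g appears in no bag, so the decomposition is invalid.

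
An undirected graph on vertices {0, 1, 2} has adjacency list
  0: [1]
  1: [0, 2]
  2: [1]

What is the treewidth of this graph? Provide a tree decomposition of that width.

Treewidth 1.
Bags: B1 = {0, 1}  B2 = {1, 2}
Tree: B1–B2

Every bag has size at most 2, so the width is 2 − 1 = 1 and tw(G) ≤ 1. Since G has at least one edge (e.g. 1–0), it is not an edgeless graph, so tw(G) ≥ 1. Hence tw(G) = 1 exactly.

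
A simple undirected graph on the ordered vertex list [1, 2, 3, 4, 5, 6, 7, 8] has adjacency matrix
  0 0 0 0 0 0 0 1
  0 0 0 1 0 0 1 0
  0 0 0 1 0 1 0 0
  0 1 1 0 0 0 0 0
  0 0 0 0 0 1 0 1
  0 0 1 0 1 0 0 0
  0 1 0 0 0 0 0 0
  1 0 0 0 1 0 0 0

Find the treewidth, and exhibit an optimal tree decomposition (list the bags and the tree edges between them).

Each bag holds 2 vertices, so the decomposition has width 1, which upper-bounds the treewidth. Any graph with an edge has treewidth ≥ 1, and G has the edge 7–2. Hence tw(G) = 1 exactly.

Treewidth 1.
One such decomposition:
Bags: B1 = {2, 7}  B2 = {2, 4}  B3 = {3, 4}  B4 = {3, 6}  B5 = {5, 6}  B6 = {5, 8}  B7 = {1, 8}
Tree: B1–B2, B2–B3, B3–B4, B4–B5, B5–B6, B6–B7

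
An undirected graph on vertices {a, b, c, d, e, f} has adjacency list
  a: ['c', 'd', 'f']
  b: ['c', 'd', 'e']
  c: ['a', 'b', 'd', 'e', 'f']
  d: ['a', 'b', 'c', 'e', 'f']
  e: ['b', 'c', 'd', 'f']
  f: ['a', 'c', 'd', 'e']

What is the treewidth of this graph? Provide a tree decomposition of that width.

Treewidth 3.
One such decomposition:
Bags: B1 = {c, d, e, f}  B2 = {a, c, d, f}  B3 = {b, c, d, e}
Tree: B1–B2, B1–B3

Every bag has size at most 4, so the width is 4 − 1 = 3 and tw(G) ≤ 3. On the other hand G contains the 4-clique {c, d, e, f}. A clique must lie in a single bag of any decomposition, so no decomposition can have width below 3. Therefore the treewidth is 3.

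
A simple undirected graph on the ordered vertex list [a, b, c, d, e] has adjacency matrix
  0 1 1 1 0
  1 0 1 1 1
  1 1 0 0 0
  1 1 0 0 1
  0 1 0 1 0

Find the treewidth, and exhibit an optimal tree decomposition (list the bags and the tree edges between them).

Treewidth 2.
One optimal decomposition is:
Bags: B1 = {b, d, e}  B2 = {a, b, d}  B3 = {a, b, c}
Tree: B1–B2, B2–B3

Each bag holds 3 vertices, so the decomposition has width 2, which upper-bounds the treewidth. On the other hand G contains the 3-clique {b, d, e}. A clique must lie in a single bag of any decomposition, so no decomposition can have width below 2. Combining the bounds, tw(G) = 2.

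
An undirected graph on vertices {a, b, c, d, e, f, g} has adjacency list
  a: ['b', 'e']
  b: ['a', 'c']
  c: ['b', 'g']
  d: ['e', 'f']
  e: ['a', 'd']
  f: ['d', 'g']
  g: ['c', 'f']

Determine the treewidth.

2

A width-2 tree decomposition is:
Bags: B1 = {a, b, e}  B2 = {b, d, e}  B3 = {b, d, f}  B4 = {b, f, g}  B5 = {b, c, g}
Tree: B1–B2, B2–B3, B3–B4, B4–B5
Every bag has size at most 3, so the width is 3 − 1 = 2 and tw(G) ≤ 2. The edges b–a–e–d–f–g–c–b form a cycle, so G is not a tree and its treewidth is at least 2. The upper and lower bounds meet at 2, so that is the treewidth.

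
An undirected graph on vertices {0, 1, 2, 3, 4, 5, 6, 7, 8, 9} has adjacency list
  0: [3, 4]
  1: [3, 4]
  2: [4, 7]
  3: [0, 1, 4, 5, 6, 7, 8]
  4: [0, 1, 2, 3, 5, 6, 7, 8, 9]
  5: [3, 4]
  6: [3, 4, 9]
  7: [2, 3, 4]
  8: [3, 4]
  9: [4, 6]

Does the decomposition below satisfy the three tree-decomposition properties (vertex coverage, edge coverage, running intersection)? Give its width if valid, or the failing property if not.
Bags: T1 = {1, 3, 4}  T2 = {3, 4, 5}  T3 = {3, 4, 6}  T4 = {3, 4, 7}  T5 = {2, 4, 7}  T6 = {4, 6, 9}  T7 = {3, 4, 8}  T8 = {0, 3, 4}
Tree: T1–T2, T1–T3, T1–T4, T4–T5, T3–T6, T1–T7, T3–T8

Yes; width 2.

Every vertex of G appears in some bag (union = {0, 1, 2, 3, 4, 5, 6, 7, 8, 9}); every edge is covered by a bag; and for each vertex v the set of bags containing v is connected in the bag tree. The decomposition is therefore valid. The largest bag has 3 vertices, so the width is 2.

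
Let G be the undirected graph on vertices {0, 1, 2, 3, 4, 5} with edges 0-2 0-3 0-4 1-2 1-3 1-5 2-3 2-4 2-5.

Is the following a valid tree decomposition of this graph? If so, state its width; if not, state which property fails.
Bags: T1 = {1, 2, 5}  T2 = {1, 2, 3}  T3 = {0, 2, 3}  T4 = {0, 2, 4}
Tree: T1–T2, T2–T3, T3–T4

Every vertex of G appears in some bag (union = {0, 1, 2, 3, 4, 5}); every edge is covered by a bag; and for each vertex v the set of bags containing v is connected in the bag tree. The decomposition is therefore valid. The largest bag has 3 vertices, so the width is 2.

Yes; width 2.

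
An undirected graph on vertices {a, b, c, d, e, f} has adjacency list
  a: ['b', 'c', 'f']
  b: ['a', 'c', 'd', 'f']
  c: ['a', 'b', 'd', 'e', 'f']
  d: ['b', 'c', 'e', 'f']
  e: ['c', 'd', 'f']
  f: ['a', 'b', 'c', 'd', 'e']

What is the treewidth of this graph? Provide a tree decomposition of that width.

Treewidth 3.
Bags: B1 = {a, b, c, f}  B2 = {b, c, d, f}  B3 = {c, d, e, f}
Tree: B1–B2, B2–B3

Every bag has size at most 4, so the width is 4 − 1 = 3 and tw(G) ≤ 3. For the lower bound, the 4 vertices {c, d, e, f} are pairwise adjacent, and any tree decomposition puts a clique entirely inside one bag — forcing width ≥ 3. Combining the bounds, tw(G) = 3.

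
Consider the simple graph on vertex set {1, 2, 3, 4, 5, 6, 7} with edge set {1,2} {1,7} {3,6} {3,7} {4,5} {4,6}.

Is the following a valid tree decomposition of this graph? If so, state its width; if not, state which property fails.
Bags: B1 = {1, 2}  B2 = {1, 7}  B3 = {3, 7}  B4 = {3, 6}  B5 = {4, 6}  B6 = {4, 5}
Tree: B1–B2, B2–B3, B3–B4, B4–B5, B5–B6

Yes; width 1.

Checking the three conditions: (i) the bags cover all of {1, 2, 3, 4, 5, 6, 7}; (ii) for each edge, some bag contains both endpoints; (iii) the bags containing any fixed vertex form a subtree. All hold, so the decomposition is valid with width 2 − 1 = 1.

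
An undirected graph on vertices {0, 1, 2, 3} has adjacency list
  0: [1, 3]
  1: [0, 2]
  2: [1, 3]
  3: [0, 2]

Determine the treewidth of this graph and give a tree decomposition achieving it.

Treewidth 2.
Bags: B1 = {1, 2, 3}  B2 = {0, 1, 3}
Tree: B1–B2

Every bag has size at most 3, so the width is 3 − 1 = 2 and tw(G) ≤ 2. For the lower bound, G contains the cycle 3–2–1–0–3, so G is not a forest; only forests have treewidth ≤ 1, hence tw(G) ≥ 2. Hence tw(G) = 2 exactly.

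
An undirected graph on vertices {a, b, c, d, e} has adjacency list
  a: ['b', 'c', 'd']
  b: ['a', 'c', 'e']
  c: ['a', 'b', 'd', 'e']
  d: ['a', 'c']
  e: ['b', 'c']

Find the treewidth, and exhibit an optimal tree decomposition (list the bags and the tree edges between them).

Treewidth 2.
Bags: B1 = {a, b, c}  B2 = {a, c, d}  B3 = {b, c, e}
Tree: B1–B2, B1–B3

The largest bag has 3 vertices, giving width 2; this decomposition certifies tw(G) ≤ 2. For the lower bound, the 3 vertices {b, c, e} are pairwise adjacent, and any tree decomposition puts a clique entirely inside one bag — forcing width ≥ 2. Therefore the treewidth is 2.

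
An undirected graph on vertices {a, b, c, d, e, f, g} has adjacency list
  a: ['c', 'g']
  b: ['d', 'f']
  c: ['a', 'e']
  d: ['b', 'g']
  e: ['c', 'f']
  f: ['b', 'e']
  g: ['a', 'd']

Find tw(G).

2

A width-2 tree decomposition is:
Bags: B1 = {b, d, f}  B2 = {d, e, f}  B3 = {c, d, e}  B4 = {a, c, d}  B5 = {a, d, g}
Tree: B1–B2, B2–B3, B3–B4, B4–B5
The largest bag has 3 vertices, giving width 2; this decomposition certifies tw(G) ≤ 2. For the lower bound, G contains the cycle d–b–f–e–c–a–g–d, so G is not a forest; only forests have treewidth ≤ 1, hence tw(G) ≥ 2. Hence tw(G) = 2 exactly.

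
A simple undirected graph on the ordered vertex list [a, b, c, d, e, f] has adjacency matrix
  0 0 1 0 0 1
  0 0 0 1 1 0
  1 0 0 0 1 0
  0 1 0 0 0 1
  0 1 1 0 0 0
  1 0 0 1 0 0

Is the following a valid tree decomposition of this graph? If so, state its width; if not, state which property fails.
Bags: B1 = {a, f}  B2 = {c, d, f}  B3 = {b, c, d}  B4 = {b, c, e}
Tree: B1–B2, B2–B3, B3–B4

No — edge (c,a) lies in no bag.

A tree decomposition must satisfy three properties: every vertex lies in some bag; for every edge, both endpoints lie together in some bag; and for every vertex, the bags containing it form a connected subtree. Here edge (c,a) lies in no bag, so the decomposition is invalid.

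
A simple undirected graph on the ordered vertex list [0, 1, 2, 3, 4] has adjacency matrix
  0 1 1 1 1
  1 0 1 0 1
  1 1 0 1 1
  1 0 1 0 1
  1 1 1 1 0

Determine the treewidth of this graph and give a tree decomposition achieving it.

The largest bag has 4 vertices, giving width 3; this decomposition certifies tw(G) ≤ 3. On the other hand G contains the 4-clique {0, 1, 2, 4}. A clique must lie in a single bag of any decomposition, so no decomposition can have width below 3. Therefore the treewidth is 3.

Treewidth 3.
Bags: B1 = {0, 2, 3, 4}  B2 = {0, 1, 2, 4}
Tree: B1–B2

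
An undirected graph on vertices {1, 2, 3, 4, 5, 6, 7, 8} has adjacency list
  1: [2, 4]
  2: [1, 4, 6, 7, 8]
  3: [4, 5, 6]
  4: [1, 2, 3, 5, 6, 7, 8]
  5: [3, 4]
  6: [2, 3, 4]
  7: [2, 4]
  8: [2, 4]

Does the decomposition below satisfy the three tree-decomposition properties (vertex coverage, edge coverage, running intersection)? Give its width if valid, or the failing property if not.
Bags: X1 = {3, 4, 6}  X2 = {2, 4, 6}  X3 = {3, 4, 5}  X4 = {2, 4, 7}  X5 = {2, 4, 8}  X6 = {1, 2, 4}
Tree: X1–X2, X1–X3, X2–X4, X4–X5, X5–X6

Checking the three conditions: (i) the bags cover all of {1, 2, 3, 4, 5, 6, 7, 8}; (ii) for each edge, some bag contains both endpoints; (iii) the bags containing any fixed vertex form a subtree. All hold, so the decomposition is valid with width 3 − 1 = 2.

Yes; width 2.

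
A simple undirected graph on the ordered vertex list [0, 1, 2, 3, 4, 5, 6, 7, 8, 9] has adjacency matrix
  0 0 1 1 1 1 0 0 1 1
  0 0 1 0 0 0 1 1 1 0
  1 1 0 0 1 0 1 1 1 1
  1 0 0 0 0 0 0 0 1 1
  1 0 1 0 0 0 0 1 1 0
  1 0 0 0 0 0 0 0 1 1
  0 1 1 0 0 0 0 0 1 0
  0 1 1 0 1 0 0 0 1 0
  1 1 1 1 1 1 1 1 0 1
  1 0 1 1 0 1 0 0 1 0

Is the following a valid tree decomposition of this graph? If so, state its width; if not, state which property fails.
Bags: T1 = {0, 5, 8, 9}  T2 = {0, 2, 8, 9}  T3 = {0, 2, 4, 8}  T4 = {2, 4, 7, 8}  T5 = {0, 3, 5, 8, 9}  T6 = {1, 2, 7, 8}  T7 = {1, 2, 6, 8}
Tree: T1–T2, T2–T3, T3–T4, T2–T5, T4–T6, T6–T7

No — bags containing vertex 5 are not connected in the tree.

A tree decomposition must satisfy three properties: every vertex lies in some bag; for every edge, both endpoints lie together in some bag; and for every vertex, the bags containing it form a connected subtree. Here bags containing vertex 5 are not connected in the tree, so the decomposition is invalid.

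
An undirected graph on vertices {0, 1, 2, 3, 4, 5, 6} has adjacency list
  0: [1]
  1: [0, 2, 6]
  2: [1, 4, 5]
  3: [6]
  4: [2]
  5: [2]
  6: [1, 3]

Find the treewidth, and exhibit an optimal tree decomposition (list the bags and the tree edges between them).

Treewidth 1.
One such decomposition:
Bags: B1 = {1, 2}  B2 = {2, 4}  B3 = {2, 5}  B4 = {1, 6}  B5 = {0, 1}  B6 = {3, 6}
Tree: B1–B2, B2–B3, B1–B4, B4–B5, B4–B6

Every bag has size at most 2, so the width is 2 − 1 = 1 and tw(G) ≤ 1. Since G has at least one edge (e.g. 2–1), it is not an edgeless graph, so tw(G) ≥ 1. Therefore the treewidth is 1.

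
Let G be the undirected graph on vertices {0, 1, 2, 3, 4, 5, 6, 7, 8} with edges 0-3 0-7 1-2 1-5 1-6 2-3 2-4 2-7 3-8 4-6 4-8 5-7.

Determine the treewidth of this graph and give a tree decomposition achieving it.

Treewidth 3.
One such decomposition:
Bags: B1 = {0, 3, 4, 8}  B2 = {0, 2, 3, 4}  B3 = {0, 2, 4, 7}  B4 = {2, 4, 6, 7}  B5 = {1, 2, 6, 7}  B6 = {1, 5, 6, 7}
Tree: B1–B2, B2–B3, B3–B4, B4–B5, B5–B6

The largest bag has 4 vertices, giving width 3; this decomposition certifies tw(G) ≤ 3. For the lower bound: the 4 vertex sets {0,3,8}, {4}, {2}, {1,5,6,7} are disjoint, each induces a connected subgraph, and every pair is joined by at least one edge of G. Contracting each set to a single vertex therefore yields K_{4} as a minor, and since treewidth is minor-monotone, tw(G) ≥ tw(K_{4}) = 3. Combining the bounds, tw(G) = 3.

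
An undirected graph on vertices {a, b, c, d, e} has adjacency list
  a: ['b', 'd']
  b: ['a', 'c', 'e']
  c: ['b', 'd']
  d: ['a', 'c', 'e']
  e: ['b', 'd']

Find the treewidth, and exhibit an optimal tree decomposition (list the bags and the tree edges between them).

Treewidth 2.
One such decomposition:
Bags: B1 = {b, d, e}  B2 = {a, b, d}  B3 = {b, c, d}
Tree: B1–B2, B2–B3

Each bag holds 3 vertices, so the decomposition has width 2, which upper-bounds the treewidth. The edges d–e–b–a–d form a cycle, so G is not a tree and its treewidth is at least 2. The upper and lower bounds meet at 2, so that is the treewidth.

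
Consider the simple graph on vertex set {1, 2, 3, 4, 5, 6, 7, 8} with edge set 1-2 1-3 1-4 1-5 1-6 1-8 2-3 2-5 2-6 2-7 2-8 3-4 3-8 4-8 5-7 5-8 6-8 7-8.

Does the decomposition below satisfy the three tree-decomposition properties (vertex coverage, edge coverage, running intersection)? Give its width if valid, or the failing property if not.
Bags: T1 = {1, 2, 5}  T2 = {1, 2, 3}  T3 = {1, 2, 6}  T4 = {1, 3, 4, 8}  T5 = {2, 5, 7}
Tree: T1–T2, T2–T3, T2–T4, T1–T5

A tree decomposition must satisfy three properties: every vertex lies in some bag; for every edge, both endpoints lie together in some bag; and for every vertex, the bags containing it form a connected subtree. Here edge (5,8) lies in no bag, so the decomposition is invalid.

No — edge (5,8) lies in no bag.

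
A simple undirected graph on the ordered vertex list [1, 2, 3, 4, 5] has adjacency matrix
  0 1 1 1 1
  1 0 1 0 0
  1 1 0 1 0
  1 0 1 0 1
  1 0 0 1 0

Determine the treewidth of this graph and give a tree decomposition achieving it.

Treewidth 2.
One such decomposition:
Bags: B1 = {1, 3, 4}  B2 = {1, 4, 5}  B3 = {1, 2, 3}
Tree: B1–B2, B1–B3

Each bag holds 3 vertices, so the decomposition has width 2, which upper-bounds the treewidth. On the other hand G contains the 3-clique {1, 2, 3}. A clique must lie in a single bag of any decomposition, so no decomposition can have width below 2. Therefore the treewidth is 2.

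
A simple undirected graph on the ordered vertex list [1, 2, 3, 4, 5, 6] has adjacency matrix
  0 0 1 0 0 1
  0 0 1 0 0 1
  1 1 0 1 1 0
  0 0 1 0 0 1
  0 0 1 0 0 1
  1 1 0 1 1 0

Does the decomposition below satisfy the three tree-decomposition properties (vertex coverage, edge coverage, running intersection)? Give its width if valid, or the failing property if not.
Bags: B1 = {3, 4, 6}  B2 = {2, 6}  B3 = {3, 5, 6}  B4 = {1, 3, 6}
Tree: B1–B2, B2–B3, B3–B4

No — edge (3,2) lies in no bag.

A tree decomposition must satisfy three properties: every vertex lies in some bag; for every edge, both endpoints lie together in some bag; and for every vertex, the bags containing it form a connected subtree. Here edge (3,2) lies in no bag, so the decomposition is invalid.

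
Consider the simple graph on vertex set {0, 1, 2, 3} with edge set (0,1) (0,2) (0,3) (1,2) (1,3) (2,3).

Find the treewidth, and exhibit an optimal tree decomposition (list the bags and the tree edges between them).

A single bag containing all 4 vertices is trivially a valid decomposition of width 3. For the lower bound, the 4 vertices {0, 1, 2, 3} are pairwise adjacent, and any tree decomposition puts a clique entirely inside one bag — forcing width ≥ 3. Hence tw(G) = 3 exactly.

Treewidth 3.
One such decomposition:
Bags: B1 = {0, 1, 2, 3}
Tree: (single bag)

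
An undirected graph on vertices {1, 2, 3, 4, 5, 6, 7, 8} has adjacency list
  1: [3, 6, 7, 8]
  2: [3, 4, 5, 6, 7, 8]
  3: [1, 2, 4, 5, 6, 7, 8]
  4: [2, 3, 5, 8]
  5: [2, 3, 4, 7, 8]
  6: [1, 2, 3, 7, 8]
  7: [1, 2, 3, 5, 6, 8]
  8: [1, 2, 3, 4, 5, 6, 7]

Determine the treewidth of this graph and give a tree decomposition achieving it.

Every bag has size at most 5, so the width is 5 − 1 = 4 and tw(G) ≤ 4. Conversely, {1, 3, 6, 7, 8} is a clique of size 5, and the vertices of any clique must share a bag in every tree decomposition; so some bag has ≥ 5 vertices and tw(G) ≥ 4. Combining the bounds, tw(G) = 4.

Treewidth 4.
One optimal decomposition is:
Bags: B1 = {2, 3, 5, 7, 8}  B2 = {2, 3, 4, 5, 8}  B3 = {2, 3, 6, 7, 8}  B4 = {1, 3, 6, 7, 8}
Tree: B1–B2, B1–B3, B3–B4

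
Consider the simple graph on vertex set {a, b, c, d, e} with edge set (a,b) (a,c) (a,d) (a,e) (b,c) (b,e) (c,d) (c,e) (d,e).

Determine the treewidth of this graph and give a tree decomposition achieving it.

Each bag holds 4 vertices, so the decomposition has width 3, which upper-bounds the treewidth. On the other hand G contains the 4-clique {a, c, d, e}. A clique must lie in a single bag of any decomposition, so no decomposition can have width below 3. Hence tw(G) = 3 exactly.

Treewidth 3.
One such decomposition:
Bags: B1 = {a, c, d, e}  B2 = {a, b, c, e}
Tree: B1–B2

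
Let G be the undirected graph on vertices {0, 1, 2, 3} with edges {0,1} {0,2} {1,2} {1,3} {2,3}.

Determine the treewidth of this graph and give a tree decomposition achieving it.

The largest bag has 3 vertices, giving width 2; this decomposition certifies tw(G) ≤ 2. Conversely, {0, 1, 2} is a clique of size 3, and the vertices of any clique must share a bag in every tree decomposition; so some bag has ≥ 3 vertices and tw(G) ≥ 2. Therefore the treewidth is 2.

Treewidth 2.
Bags: B1 = {0, 1, 2}  B2 = {1, 2, 3}
Tree: B1–B2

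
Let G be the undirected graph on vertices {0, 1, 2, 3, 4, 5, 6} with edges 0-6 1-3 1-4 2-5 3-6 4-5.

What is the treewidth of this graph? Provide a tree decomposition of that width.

Treewidth 1.
Bags: B1 = {2, 5}  B2 = {4, 5}  B3 = {1, 4}  B4 = {1, 3}  B5 = {3, 6}  B6 = {0, 6}
Tree: B1–B2, B2–B3, B3–B4, B4–B5, B5–B6

Every bag has size at most 2, so the width is 2 − 1 = 1 and tw(G) ≤ 1. Since G has at least one edge (e.g. 2–5), it is not an edgeless graph, so tw(G) ≥ 1. Therefore the treewidth is 1.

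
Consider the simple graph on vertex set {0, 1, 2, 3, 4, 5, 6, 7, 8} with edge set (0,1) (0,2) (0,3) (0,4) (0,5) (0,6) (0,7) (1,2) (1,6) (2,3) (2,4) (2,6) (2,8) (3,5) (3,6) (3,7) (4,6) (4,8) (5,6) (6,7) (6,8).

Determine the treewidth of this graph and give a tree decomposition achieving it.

Every bag has size at most 4, so the width is 4 − 1 = 3 and tw(G) ≤ 3. For the lower bound, the 4 vertices {0, 1, 2, 6} are pairwise adjacent, and any tree decomposition puts a clique entirely inside one bag — forcing width ≥ 3. Hence tw(G) = 3 exactly.

Treewidth 3.
One such decomposition:
Bags: B1 = {0, 2, 3, 6}  B2 = {0, 3, 5, 6}  B3 = {0, 2, 4, 6}  B4 = {2, 4, 6, 8}  B5 = {0, 3, 6, 7}  B6 = {0, 1, 2, 6}
Tree: B1–B2, B1–B3, B3–B4, B1–B5, B3–B6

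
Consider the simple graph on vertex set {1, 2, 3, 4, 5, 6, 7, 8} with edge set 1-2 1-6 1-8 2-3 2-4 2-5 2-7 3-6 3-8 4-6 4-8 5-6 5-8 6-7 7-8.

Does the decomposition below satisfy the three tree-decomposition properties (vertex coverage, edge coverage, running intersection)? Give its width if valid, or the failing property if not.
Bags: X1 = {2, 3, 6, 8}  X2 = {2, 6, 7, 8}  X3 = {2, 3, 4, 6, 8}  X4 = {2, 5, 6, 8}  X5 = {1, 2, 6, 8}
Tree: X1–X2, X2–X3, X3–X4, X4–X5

No — bags containing vertex 3 are not connected in the tree.

A tree decomposition must satisfy three properties: every vertex lies in some bag; for every edge, both endpoints lie together in some bag; and for every vertex, the bags containing it form a connected subtree. Here bags containing vertex 3 are not connected in the tree, so the decomposition is invalid.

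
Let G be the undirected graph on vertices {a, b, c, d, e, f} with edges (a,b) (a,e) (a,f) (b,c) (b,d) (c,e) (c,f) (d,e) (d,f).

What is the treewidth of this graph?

3

A width-3 tree decomposition is:
Bags: B1 = {a, b, c, d}  B2 = {a, c, d, f}  B3 = {a, c, d, e}
Tree: B1–B2, B2–B3
Every bag has size at most 4, so the width is 4 − 1 = 3 and tw(G) ≤ 3. For the lower bound: the 4 vertex sets {b,c}, {d,f}, {a}, {e} are disjoint, each induces a connected subgraph, and every pair is joined by at least one edge of G. Contracting each set to a single vertex therefore yields K_{4} as a minor, and since treewidth is minor-monotone, tw(G) ≥ tw(K_{4}) = 3. Hence tw(G) = 3 exactly.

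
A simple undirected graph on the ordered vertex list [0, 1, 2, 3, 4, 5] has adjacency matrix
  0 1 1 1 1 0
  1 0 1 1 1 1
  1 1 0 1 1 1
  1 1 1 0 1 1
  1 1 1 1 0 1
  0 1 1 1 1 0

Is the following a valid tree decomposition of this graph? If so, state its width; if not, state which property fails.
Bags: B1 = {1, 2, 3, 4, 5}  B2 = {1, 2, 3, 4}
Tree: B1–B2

A tree decomposition must satisfy three properties: every vertex lies in some bag; for every edge, both endpoints lie together in some bag; and for every vertex, the bags containing it form a connected subtree. Here vertex 0 appears in no bag, so the decomposition is invalid.

No — vertex 0 appears in no bag.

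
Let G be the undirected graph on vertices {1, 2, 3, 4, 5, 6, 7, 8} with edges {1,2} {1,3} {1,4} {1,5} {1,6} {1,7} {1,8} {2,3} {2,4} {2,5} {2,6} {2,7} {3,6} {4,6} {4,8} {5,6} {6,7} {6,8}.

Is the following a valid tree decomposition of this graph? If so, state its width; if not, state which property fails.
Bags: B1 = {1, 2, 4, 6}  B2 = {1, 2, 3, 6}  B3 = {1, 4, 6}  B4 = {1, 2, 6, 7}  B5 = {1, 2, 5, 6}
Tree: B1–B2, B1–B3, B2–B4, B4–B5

No — vertex 8 appears in no bag.

A tree decomposition must satisfy three properties: every vertex lies in some bag; for every edge, both endpoints lie together in some bag; and for every vertex, the bags containing it form a connected subtree. Here vertex 8 appears in no bag, so the decomposition is invalid.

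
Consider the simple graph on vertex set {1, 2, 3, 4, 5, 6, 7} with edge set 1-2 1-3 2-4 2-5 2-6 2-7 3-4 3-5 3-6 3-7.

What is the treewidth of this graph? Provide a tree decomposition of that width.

Treewidth 2.
Bags: B1 = {2, 3, 5}  B2 = {2, 3, 6}  B3 = {1, 2, 3}  B4 = {2, 3, 4}  B5 = {2, 3, 7}
Tree: B1–B2, B2–B3, B3–B4, B4–B5

The largest bag has 3 vertices, giving width 2; this decomposition certifies tw(G) ≤ 2. For the lower bound, G contains the cycle 3–5–2–6–3, so G is not a forest; only forests have treewidth ≤ 1, hence tw(G) ≥ 2. Hence tw(G) = 2 exactly.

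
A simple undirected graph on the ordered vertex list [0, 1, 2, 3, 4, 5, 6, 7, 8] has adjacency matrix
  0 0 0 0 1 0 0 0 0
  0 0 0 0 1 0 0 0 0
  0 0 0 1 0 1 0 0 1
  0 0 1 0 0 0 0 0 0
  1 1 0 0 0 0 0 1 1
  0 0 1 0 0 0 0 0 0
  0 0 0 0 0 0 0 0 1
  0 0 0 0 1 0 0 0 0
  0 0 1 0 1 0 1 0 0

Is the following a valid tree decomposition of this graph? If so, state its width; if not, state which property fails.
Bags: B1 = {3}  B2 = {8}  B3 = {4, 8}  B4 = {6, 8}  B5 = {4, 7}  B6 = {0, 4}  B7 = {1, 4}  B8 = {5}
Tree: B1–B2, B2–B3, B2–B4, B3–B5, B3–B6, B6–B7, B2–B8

No — vertex 2 appears in no bag.

A tree decomposition must satisfy three properties: every vertex lies in some bag; for every edge, both endpoints lie together in some bag; and for every vertex, the bags containing it form a connected subtree. Here vertex 2 appears in no bag, so the decomposition is invalid.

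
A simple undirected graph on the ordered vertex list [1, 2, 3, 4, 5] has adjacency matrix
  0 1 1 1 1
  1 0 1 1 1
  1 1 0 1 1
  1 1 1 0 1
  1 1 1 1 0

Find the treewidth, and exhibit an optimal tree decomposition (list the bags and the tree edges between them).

Treewidth 4.
One such decomposition:
Bags: B1 = {1, 2, 3, 4, 5}
Tree: (single bag)

A single bag containing all 5 vertices is trivially a valid decomposition of width 4. Conversely, {1, 2, 3, 4, 5} is a clique of size 5, and the vertices of any clique must share a bag in every tree decomposition; so some bag has ≥ 5 vertices and tw(G) ≥ 4. Hence tw(G) = 4 exactly.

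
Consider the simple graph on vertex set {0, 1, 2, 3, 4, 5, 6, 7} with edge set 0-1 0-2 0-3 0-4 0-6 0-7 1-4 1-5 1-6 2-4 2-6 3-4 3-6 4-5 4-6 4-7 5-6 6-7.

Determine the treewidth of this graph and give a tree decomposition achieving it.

Every bag has size at most 4, so the width is 4 − 1 = 3 and tw(G) ≤ 3. For the lower bound, the 4 vertices {0, 1, 4, 6} are pairwise adjacent, and any tree decomposition puts a clique entirely inside one bag — forcing width ≥ 3. Combining the bounds, tw(G) = 3.

Treewidth 3.
Bags: B1 = {0, 4, 6, 7}  B2 = {0, 3, 4, 6}  B3 = {0, 1, 4, 6}  B4 = {1, 4, 5, 6}  B5 = {0, 2, 4, 6}
Tree: B1–B2, B2–B3, B3–B4, B3–B5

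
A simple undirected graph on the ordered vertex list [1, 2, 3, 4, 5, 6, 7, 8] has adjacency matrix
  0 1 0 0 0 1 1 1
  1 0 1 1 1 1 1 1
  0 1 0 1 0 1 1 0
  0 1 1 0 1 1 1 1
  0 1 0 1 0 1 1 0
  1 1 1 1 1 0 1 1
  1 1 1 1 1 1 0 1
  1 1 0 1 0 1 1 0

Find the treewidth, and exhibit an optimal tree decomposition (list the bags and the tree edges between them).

Each bag holds 5 vertices, so the decomposition has width 4, which upper-bounds the treewidth. Conversely, {1, 2, 6, 7, 8} is a clique of size 5, and the vertices of any clique must share a bag in every tree decomposition; so some bag has ≥ 5 vertices and tw(G) ≥ 4. Hence tw(G) = 4 exactly.

Treewidth 4.
One such decomposition:
Bags: B1 = {2, 4, 5, 6, 7}  B2 = {2, 4, 6, 7, 8}  B3 = {2, 3, 4, 6, 7}  B4 = {1, 2, 6, 7, 8}
Tree: B1–B2, B1–B3, B2–B4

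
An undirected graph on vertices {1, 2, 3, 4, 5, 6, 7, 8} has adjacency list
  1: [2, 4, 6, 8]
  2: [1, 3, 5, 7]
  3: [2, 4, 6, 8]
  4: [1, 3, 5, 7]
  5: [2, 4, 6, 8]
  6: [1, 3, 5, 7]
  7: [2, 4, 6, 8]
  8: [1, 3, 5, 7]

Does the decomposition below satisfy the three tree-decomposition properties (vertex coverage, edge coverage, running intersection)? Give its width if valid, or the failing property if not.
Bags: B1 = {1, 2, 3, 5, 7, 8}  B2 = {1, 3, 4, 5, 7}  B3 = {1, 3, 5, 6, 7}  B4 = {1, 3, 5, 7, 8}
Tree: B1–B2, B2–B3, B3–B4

A tree decomposition must satisfy three properties: every vertex lies in some bag; for every edge, both endpoints lie together in some bag; and for every vertex, the bags containing it form a connected subtree. Here bags containing vertex 8 are not connected in the tree, so the decomposition is invalid.

No — bags containing vertex 8 are not connected in the tree.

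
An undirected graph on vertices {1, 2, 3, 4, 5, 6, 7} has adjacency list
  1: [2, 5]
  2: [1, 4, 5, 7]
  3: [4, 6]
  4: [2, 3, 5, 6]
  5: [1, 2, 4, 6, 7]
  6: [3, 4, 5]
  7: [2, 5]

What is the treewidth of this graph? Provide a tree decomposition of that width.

Every bag has size at most 3, so the width is 3 − 1 = 2 and tw(G) ≤ 2. On the other hand G contains the 3-clique {3, 4, 6}. A clique must lie in a single bag of any decomposition, so no decomposition can have width below 2. Therefore the treewidth is 2.

Treewidth 2.
Bags: B1 = {4, 5, 6}  B2 = {3, 4, 6}  B3 = {2, 4, 5}  B4 = {1, 2, 5}  B5 = {2, 5, 7}
Tree: B1–B2, B1–B3, B3–B4, B4–B5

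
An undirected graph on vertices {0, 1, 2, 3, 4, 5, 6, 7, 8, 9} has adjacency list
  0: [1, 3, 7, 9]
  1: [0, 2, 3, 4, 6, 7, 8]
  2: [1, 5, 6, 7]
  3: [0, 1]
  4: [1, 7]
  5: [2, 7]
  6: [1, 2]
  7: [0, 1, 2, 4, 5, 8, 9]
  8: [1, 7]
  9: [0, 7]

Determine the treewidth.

A width-2 tree decomposition is:
Bags: B1 = {0, 1, 7}  B2 = {1, 2, 7}  B3 = {0, 1, 3}  B4 = {1, 7, 8}  B5 = {1, 2, 6}  B6 = {2, 5, 7}  B7 = {1, 4, 7}  B8 = {0, 7, 9}
Tree: B1–B2, B1–B3, B1–B4, B2–B5, B2–B6, B4–B7, B1–B8
Each bag holds 3 vertices, so the decomposition has width 2, which upper-bounds the treewidth. On the other hand G contains the 3-clique {0, 1, 3}. A clique must lie in a single bag of any decomposition, so no decomposition can have width below 2. Hence tw(G) = 2 exactly.

2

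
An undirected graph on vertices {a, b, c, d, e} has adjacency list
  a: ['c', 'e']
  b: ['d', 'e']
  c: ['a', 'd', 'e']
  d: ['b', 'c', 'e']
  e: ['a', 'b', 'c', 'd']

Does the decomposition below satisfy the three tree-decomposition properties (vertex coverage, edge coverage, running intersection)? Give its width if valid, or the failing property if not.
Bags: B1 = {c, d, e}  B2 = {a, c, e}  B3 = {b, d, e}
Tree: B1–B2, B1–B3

Yes; width 2.

Every vertex of G appears in some bag (union = {a, b, c, d, e}); every edge is covered by a bag; and for each vertex v the set of bags containing v is connected in the bag tree. The decomposition is therefore valid. The largest bag has 3 vertices, so the width is 2.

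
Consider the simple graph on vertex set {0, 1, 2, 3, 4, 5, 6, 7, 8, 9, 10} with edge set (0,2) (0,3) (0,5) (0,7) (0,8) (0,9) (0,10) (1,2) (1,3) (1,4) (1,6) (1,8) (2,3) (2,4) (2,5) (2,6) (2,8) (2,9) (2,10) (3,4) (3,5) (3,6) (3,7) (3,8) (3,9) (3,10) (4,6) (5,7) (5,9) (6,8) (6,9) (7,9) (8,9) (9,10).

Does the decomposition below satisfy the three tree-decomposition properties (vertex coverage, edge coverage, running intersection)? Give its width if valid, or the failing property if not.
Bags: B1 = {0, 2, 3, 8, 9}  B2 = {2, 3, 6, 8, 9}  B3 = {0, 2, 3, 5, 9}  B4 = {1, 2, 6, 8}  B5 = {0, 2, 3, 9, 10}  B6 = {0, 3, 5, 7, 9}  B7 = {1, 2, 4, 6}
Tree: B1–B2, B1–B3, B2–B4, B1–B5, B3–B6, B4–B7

No — edge (3,1) lies in no bag.

A tree decomposition must satisfy three properties: every vertex lies in some bag; for every edge, both endpoints lie together in some bag; and for every vertex, the bags containing it form a connected subtree. Here edge (3,1) lies in no bag, so the decomposition is invalid.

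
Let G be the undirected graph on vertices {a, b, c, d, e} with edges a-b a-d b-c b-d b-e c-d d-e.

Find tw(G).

2

A width-2 tree decomposition is:
Bags: B1 = {b, c, d}  B2 = {b, d, e}  B3 = {a, b, d}
Tree: B1–B2, B1–B3
Each bag holds 3 vertices, so the decomposition has width 2, which upper-bounds the treewidth. Conversely, {b, d, e} is a clique of size 3, and the vertices of any clique must share a bag in every tree decomposition; so some bag has ≥ 3 vertices and tw(G) ≥ 2. Hence tw(G) = 2 exactly.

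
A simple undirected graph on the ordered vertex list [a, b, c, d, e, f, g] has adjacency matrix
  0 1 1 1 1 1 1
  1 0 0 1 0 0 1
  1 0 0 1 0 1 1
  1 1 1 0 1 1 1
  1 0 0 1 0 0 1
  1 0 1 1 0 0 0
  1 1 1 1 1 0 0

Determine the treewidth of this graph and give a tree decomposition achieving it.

Each bag holds 4 vertices, so the decomposition has width 3, which upper-bounds the treewidth. On the other hand G contains the 4-clique {a, d, e, g}. A clique must lie in a single bag of any decomposition, so no decomposition can have width below 3. The upper and lower bounds meet at 3, so that is the treewidth.

Treewidth 3.
One such decomposition:
Bags: B1 = {a, d, e, g}  B2 = {a, c, d, g}  B3 = {a, b, d, g}  B4 = {a, c, d, f}
Tree: B1–B2, B1–B3, B2–B4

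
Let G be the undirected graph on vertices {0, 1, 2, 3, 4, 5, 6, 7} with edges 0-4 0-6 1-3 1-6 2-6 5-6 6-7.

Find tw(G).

A width-1 tree decomposition is:
Bags: B1 = {1, 6}  B2 = {6, 7}  B3 = {0, 6}  B4 = {5, 6}  B5 = {1, 3}  B6 = {0, 4}  B7 = {2, 6}
Tree: B1–B2, B2–B3, B3–B4, B1–B5, B3–B6, B1–B7
The largest bag has 2 vertices, giving width 1; this decomposition certifies tw(G) ≤ 1. Since G has at least one edge (e.g. 6–1), it is not an edgeless graph, so tw(G) ≥ 1. Combining the bounds, tw(G) = 1.

1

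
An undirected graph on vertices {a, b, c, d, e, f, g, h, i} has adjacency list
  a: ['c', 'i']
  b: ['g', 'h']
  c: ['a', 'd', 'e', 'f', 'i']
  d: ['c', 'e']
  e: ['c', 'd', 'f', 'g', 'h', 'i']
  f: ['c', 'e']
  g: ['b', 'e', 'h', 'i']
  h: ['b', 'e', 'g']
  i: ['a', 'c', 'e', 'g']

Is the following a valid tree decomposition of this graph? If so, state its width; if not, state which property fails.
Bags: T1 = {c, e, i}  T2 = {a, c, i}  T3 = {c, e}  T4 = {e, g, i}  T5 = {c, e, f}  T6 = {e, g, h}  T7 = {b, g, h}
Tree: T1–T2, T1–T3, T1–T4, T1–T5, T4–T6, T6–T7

A tree decomposition must satisfy three properties: every vertex lies in some bag; for every edge, both endpoints lie together in some bag; and for every vertex, the bags containing it form a connected subtree. Here vertex d appears in no bag, so the decomposition is invalid.

No — vertex d appears in no bag.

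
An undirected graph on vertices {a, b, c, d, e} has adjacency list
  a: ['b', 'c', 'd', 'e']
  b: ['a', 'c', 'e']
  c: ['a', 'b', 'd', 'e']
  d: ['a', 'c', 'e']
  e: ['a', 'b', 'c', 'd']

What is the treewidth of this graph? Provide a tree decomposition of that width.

The largest bag has 4 vertices, giving width 3; this decomposition certifies tw(G) ≤ 3. For the lower bound, the 4 vertices {a, c, d, e} are pairwise adjacent, and any tree decomposition puts a clique entirely inside one bag — forcing width ≥ 3. Combining the bounds, tw(G) = 3.

Treewidth 3.
One optimal decomposition is:
Bags: B1 = {a, c, d, e}  B2 = {a, b, c, e}
Tree: B1–B2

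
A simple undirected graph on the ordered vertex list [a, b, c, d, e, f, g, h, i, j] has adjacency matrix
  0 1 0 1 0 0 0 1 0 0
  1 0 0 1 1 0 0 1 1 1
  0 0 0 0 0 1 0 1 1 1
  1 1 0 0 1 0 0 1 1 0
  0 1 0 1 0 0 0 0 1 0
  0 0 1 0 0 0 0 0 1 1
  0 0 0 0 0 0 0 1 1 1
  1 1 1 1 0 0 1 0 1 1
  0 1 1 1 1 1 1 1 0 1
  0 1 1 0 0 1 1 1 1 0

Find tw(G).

3

A width-3 tree decomposition is:
Bags: B1 = {b, d, h, i}  B2 = {b, h, i, j}  B3 = {b, d, e, i}  B4 = {c, h, i, j}  B5 = {c, f, i, j}  B6 = {a, b, d, h}  B7 = {g, h, i, j}
Tree: B1–B2, B1–B3, B2–B4, B4–B5, B1–B6, B2–B7
Every bag has size at most 4, so the width is 4 − 1 = 3 and tw(G) ≤ 3. Conversely, {a, b, d, h} is a clique of size 4, and the vertices of any clique must share a bag in every tree decomposition; so some bag has ≥ 4 vertices and tw(G) ≥ 3. Hence tw(G) = 3 exactly.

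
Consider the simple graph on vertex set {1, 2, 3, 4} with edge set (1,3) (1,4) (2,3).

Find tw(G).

A width-1 tree decomposition is:
Bags: B1 = {1, 3}  B2 = {2, 3}  B3 = {1, 4}
Tree: B1–B2, B1–B3
Each bag holds 2 vertices, so the decomposition has width 1, which upper-bounds the treewidth. Any graph with an edge has treewidth ≥ 1, and G has the edge 3–1. Hence tw(G) = 1 exactly.

1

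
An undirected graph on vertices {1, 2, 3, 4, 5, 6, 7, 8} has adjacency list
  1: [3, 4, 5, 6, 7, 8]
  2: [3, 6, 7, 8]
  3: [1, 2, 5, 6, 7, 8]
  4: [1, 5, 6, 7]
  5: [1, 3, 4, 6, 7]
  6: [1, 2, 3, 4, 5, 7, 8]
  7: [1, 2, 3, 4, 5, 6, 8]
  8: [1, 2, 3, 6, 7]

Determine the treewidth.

4

A width-4 tree decomposition is:
Bags: B1 = {1, 4, 5, 6, 7}  B2 = {1, 3, 5, 6, 7}  B3 = {1, 3, 6, 7, 8}  B4 = {2, 3, 6, 7, 8}
Tree: B1–B2, B2–B3, B3–B4
The largest bag has 5 vertices, giving width 4; this decomposition certifies tw(G) ≤ 4. Conversely, {1, 3, 6, 7, 8} is a clique of size 5, and the vertices of any clique must share a bag in every tree decomposition; so some bag has ≥ 5 vertices and tw(G) ≥ 4. The upper and lower bounds meet at 4, so that is the treewidth.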